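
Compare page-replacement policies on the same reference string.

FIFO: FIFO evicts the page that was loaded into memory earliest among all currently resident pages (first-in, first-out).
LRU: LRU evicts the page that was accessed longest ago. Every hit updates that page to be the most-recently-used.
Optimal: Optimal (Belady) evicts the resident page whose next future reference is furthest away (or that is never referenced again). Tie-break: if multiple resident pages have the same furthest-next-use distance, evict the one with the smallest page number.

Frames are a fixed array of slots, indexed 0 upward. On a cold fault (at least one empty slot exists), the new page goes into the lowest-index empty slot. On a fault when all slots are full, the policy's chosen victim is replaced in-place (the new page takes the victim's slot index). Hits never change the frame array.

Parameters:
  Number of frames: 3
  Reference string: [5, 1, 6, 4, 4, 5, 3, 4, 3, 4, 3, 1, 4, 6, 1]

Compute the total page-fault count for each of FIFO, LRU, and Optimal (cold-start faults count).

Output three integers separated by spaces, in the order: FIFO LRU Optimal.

--- FIFO ---
  step 0: ref 5 -> FAULT, frames=[5,-,-] (faults so far: 1)
  step 1: ref 1 -> FAULT, frames=[5,1,-] (faults so far: 2)
  step 2: ref 6 -> FAULT, frames=[5,1,6] (faults so far: 3)
  step 3: ref 4 -> FAULT, evict 5, frames=[4,1,6] (faults so far: 4)
  step 4: ref 4 -> HIT, frames=[4,1,6] (faults so far: 4)
  step 5: ref 5 -> FAULT, evict 1, frames=[4,5,6] (faults so far: 5)
  step 6: ref 3 -> FAULT, evict 6, frames=[4,5,3] (faults so far: 6)
  step 7: ref 4 -> HIT, frames=[4,5,3] (faults so far: 6)
  step 8: ref 3 -> HIT, frames=[4,5,3] (faults so far: 6)
  step 9: ref 4 -> HIT, frames=[4,5,3] (faults so far: 6)
  step 10: ref 3 -> HIT, frames=[4,5,3] (faults so far: 6)
  step 11: ref 1 -> FAULT, evict 4, frames=[1,5,3] (faults so far: 7)
  step 12: ref 4 -> FAULT, evict 5, frames=[1,4,3] (faults so far: 8)
  step 13: ref 6 -> FAULT, evict 3, frames=[1,4,6] (faults so far: 9)
  step 14: ref 1 -> HIT, frames=[1,4,6] (faults so far: 9)
  FIFO total faults: 9
--- LRU ---
  step 0: ref 5 -> FAULT, frames=[5,-,-] (faults so far: 1)
  step 1: ref 1 -> FAULT, frames=[5,1,-] (faults so far: 2)
  step 2: ref 6 -> FAULT, frames=[5,1,6] (faults so far: 3)
  step 3: ref 4 -> FAULT, evict 5, frames=[4,1,6] (faults so far: 4)
  step 4: ref 4 -> HIT, frames=[4,1,6] (faults so far: 4)
  step 5: ref 5 -> FAULT, evict 1, frames=[4,5,6] (faults so far: 5)
  step 6: ref 3 -> FAULT, evict 6, frames=[4,5,3] (faults so far: 6)
  step 7: ref 4 -> HIT, frames=[4,5,3] (faults so far: 6)
  step 8: ref 3 -> HIT, frames=[4,5,3] (faults so far: 6)
  step 9: ref 4 -> HIT, frames=[4,5,3] (faults so far: 6)
  step 10: ref 3 -> HIT, frames=[4,5,3] (faults so far: 6)
  step 11: ref 1 -> FAULT, evict 5, frames=[4,1,3] (faults so far: 7)
  step 12: ref 4 -> HIT, frames=[4,1,3] (faults so far: 7)
  step 13: ref 6 -> FAULT, evict 3, frames=[4,1,6] (faults so far: 8)
  step 14: ref 1 -> HIT, frames=[4,1,6] (faults so far: 8)
  LRU total faults: 8
--- Optimal ---
  step 0: ref 5 -> FAULT, frames=[5,-,-] (faults so far: 1)
  step 1: ref 1 -> FAULT, frames=[5,1,-] (faults so far: 2)
  step 2: ref 6 -> FAULT, frames=[5,1,6] (faults so far: 3)
  step 3: ref 4 -> FAULT, evict 6, frames=[5,1,4] (faults so far: 4)
  step 4: ref 4 -> HIT, frames=[5,1,4] (faults so far: 4)
  step 5: ref 5 -> HIT, frames=[5,1,4] (faults so far: 4)
  step 6: ref 3 -> FAULT, evict 5, frames=[3,1,4] (faults so far: 5)
  step 7: ref 4 -> HIT, frames=[3,1,4] (faults so far: 5)
  step 8: ref 3 -> HIT, frames=[3,1,4] (faults so far: 5)
  step 9: ref 4 -> HIT, frames=[3,1,4] (faults so far: 5)
  step 10: ref 3 -> HIT, frames=[3,1,4] (faults so far: 5)
  step 11: ref 1 -> HIT, frames=[3,1,4] (faults so far: 5)
  step 12: ref 4 -> HIT, frames=[3,1,4] (faults so far: 5)
  step 13: ref 6 -> FAULT, evict 3, frames=[6,1,4] (faults so far: 6)
  step 14: ref 1 -> HIT, frames=[6,1,4] (faults so far: 6)
  Optimal total faults: 6

Answer: 9 8 6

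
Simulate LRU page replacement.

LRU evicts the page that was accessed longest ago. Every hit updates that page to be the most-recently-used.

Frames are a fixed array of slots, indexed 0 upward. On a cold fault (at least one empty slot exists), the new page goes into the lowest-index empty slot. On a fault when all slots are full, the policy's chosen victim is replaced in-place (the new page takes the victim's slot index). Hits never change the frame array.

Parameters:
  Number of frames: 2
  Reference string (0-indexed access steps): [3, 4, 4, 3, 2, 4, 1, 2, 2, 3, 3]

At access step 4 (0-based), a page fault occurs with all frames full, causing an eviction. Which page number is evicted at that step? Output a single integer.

Answer: 4

Derivation:
Step 0: ref 3 -> FAULT, frames=[3,-]
Step 1: ref 4 -> FAULT, frames=[3,4]
Step 2: ref 4 -> HIT, frames=[3,4]
Step 3: ref 3 -> HIT, frames=[3,4]
Step 4: ref 2 -> FAULT, evict 4, frames=[3,2]
At step 4: evicted page 4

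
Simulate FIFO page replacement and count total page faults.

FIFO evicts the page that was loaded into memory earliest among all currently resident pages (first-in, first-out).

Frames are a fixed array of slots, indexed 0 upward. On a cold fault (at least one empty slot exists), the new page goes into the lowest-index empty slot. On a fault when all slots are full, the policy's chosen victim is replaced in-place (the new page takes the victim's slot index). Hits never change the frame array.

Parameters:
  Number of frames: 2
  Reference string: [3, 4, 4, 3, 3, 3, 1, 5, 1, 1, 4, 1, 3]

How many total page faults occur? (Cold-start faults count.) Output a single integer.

Answer: 7

Derivation:
Step 0: ref 3 → FAULT, frames=[3,-]
Step 1: ref 4 → FAULT, frames=[3,4]
Step 2: ref 4 → HIT, frames=[3,4]
Step 3: ref 3 → HIT, frames=[3,4]
Step 4: ref 3 → HIT, frames=[3,4]
Step 5: ref 3 → HIT, frames=[3,4]
Step 6: ref 1 → FAULT (evict 3), frames=[1,4]
Step 7: ref 5 → FAULT (evict 4), frames=[1,5]
Step 8: ref 1 → HIT, frames=[1,5]
Step 9: ref 1 → HIT, frames=[1,5]
Step 10: ref 4 → FAULT (evict 1), frames=[4,5]
Step 11: ref 1 → FAULT (evict 5), frames=[4,1]
Step 12: ref 3 → FAULT (evict 4), frames=[3,1]
Total faults: 7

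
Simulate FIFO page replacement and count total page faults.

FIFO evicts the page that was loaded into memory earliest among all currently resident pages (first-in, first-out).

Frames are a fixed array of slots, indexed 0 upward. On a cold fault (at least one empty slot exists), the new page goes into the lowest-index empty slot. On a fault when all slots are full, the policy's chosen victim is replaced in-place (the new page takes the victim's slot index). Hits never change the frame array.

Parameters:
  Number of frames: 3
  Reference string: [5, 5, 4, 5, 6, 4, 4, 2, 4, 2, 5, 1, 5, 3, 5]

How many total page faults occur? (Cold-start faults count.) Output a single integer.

Step 0: ref 5 → FAULT, frames=[5,-,-]
Step 1: ref 5 → HIT, frames=[5,-,-]
Step 2: ref 4 → FAULT, frames=[5,4,-]
Step 3: ref 5 → HIT, frames=[5,4,-]
Step 4: ref 6 → FAULT, frames=[5,4,6]
Step 5: ref 4 → HIT, frames=[5,4,6]
Step 6: ref 4 → HIT, frames=[5,4,6]
Step 7: ref 2 → FAULT (evict 5), frames=[2,4,6]
Step 8: ref 4 → HIT, frames=[2,4,6]
Step 9: ref 2 → HIT, frames=[2,4,6]
Step 10: ref 5 → FAULT (evict 4), frames=[2,5,6]
Step 11: ref 1 → FAULT (evict 6), frames=[2,5,1]
Step 12: ref 5 → HIT, frames=[2,5,1]
Step 13: ref 3 → FAULT (evict 2), frames=[3,5,1]
Step 14: ref 5 → HIT, frames=[3,5,1]
Total faults: 7

Answer: 7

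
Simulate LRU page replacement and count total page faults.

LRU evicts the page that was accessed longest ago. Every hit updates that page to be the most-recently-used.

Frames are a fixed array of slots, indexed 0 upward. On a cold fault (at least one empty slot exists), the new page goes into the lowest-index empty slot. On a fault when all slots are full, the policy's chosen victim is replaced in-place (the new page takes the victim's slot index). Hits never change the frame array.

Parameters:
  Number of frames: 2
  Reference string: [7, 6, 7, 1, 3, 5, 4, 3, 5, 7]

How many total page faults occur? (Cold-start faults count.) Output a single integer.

Step 0: ref 7 → FAULT, frames=[7,-]
Step 1: ref 6 → FAULT, frames=[7,6]
Step 2: ref 7 → HIT, frames=[7,6]
Step 3: ref 1 → FAULT (evict 6), frames=[7,1]
Step 4: ref 3 → FAULT (evict 7), frames=[3,1]
Step 5: ref 5 → FAULT (evict 1), frames=[3,5]
Step 6: ref 4 → FAULT (evict 3), frames=[4,5]
Step 7: ref 3 → FAULT (evict 5), frames=[4,3]
Step 8: ref 5 → FAULT (evict 4), frames=[5,3]
Step 9: ref 7 → FAULT (evict 3), frames=[5,7]
Total faults: 9

Answer: 9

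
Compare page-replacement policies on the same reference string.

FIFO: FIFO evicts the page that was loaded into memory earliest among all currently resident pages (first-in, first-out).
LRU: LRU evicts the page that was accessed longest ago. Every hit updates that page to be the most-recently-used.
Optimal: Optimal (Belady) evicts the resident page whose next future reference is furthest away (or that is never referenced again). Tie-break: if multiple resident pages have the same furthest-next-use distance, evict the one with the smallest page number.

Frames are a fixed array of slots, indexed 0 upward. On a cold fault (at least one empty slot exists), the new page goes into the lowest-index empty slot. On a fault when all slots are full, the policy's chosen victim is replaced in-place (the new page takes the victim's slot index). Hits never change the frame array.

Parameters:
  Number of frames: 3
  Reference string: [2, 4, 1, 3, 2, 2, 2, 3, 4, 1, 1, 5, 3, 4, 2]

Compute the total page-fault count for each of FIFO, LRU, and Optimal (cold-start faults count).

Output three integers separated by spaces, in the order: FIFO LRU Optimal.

Answer: 11 11 7

Derivation:
--- FIFO ---
  step 0: ref 2 -> FAULT, frames=[2,-,-] (faults so far: 1)
  step 1: ref 4 -> FAULT, frames=[2,4,-] (faults so far: 2)
  step 2: ref 1 -> FAULT, frames=[2,4,1] (faults so far: 3)
  step 3: ref 3 -> FAULT, evict 2, frames=[3,4,1] (faults so far: 4)
  step 4: ref 2 -> FAULT, evict 4, frames=[3,2,1] (faults so far: 5)
  step 5: ref 2 -> HIT, frames=[3,2,1] (faults so far: 5)
  step 6: ref 2 -> HIT, frames=[3,2,1] (faults so far: 5)
  step 7: ref 3 -> HIT, frames=[3,2,1] (faults so far: 5)
  step 8: ref 4 -> FAULT, evict 1, frames=[3,2,4] (faults so far: 6)
  step 9: ref 1 -> FAULT, evict 3, frames=[1,2,4] (faults so far: 7)
  step 10: ref 1 -> HIT, frames=[1,2,4] (faults so far: 7)
  step 11: ref 5 -> FAULT, evict 2, frames=[1,5,4] (faults so far: 8)
  step 12: ref 3 -> FAULT, evict 4, frames=[1,5,3] (faults so far: 9)
  step 13: ref 4 -> FAULT, evict 1, frames=[4,5,3] (faults so far: 10)
  step 14: ref 2 -> FAULT, evict 5, frames=[4,2,3] (faults so far: 11)
  FIFO total faults: 11
--- LRU ---
  step 0: ref 2 -> FAULT, frames=[2,-,-] (faults so far: 1)
  step 1: ref 4 -> FAULT, frames=[2,4,-] (faults so far: 2)
  step 2: ref 1 -> FAULT, frames=[2,4,1] (faults so far: 3)
  step 3: ref 3 -> FAULT, evict 2, frames=[3,4,1] (faults so far: 4)
  step 4: ref 2 -> FAULT, evict 4, frames=[3,2,1] (faults so far: 5)
  step 5: ref 2 -> HIT, frames=[3,2,1] (faults so far: 5)
  step 6: ref 2 -> HIT, frames=[3,2,1] (faults so far: 5)
  step 7: ref 3 -> HIT, frames=[3,2,1] (faults so far: 5)
  step 8: ref 4 -> FAULT, evict 1, frames=[3,2,4] (faults so far: 6)
  step 9: ref 1 -> FAULT, evict 2, frames=[3,1,4] (faults so far: 7)
  step 10: ref 1 -> HIT, frames=[3,1,4] (faults so far: 7)
  step 11: ref 5 -> FAULT, evict 3, frames=[5,1,4] (faults so far: 8)
  step 12: ref 3 -> FAULT, evict 4, frames=[5,1,3] (faults so far: 9)
  step 13: ref 4 -> FAULT, evict 1, frames=[5,4,3] (faults so far: 10)
  step 14: ref 2 -> FAULT, evict 5, frames=[2,4,3] (faults so far: 11)
  LRU total faults: 11
--- Optimal ---
  step 0: ref 2 -> FAULT, frames=[2,-,-] (faults so far: 1)
  step 1: ref 4 -> FAULT, frames=[2,4,-] (faults so far: 2)
  step 2: ref 1 -> FAULT, frames=[2,4,1] (faults so far: 3)
  step 3: ref 3 -> FAULT, evict 1, frames=[2,4,3] (faults so far: 4)
  step 4: ref 2 -> HIT, frames=[2,4,3] (faults so far: 4)
  step 5: ref 2 -> HIT, frames=[2,4,3] (faults so far: 4)
  step 6: ref 2 -> HIT, frames=[2,4,3] (faults so far: 4)
  step 7: ref 3 -> HIT, frames=[2,4,3] (faults so far: 4)
  step 8: ref 4 -> HIT, frames=[2,4,3] (faults so far: 4)
  step 9: ref 1 -> FAULT, evict 2, frames=[1,4,3] (faults so far: 5)
  step 10: ref 1 -> HIT, frames=[1,4,3] (faults so far: 5)
  step 11: ref 5 -> FAULT, evict 1, frames=[5,4,3] (faults so far: 6)
  step 12: ref 3 -> HIT, frames=[5,4,3] (faults so far: 6)
  step 13: ref 4 -> HIT, frames=[5,4,3] (faults so far: 6)
  step 14: ref 2 -> FAULT, evict 3, frames=[5,4,2] (faults so far: 7)
  Optimal total faults: 7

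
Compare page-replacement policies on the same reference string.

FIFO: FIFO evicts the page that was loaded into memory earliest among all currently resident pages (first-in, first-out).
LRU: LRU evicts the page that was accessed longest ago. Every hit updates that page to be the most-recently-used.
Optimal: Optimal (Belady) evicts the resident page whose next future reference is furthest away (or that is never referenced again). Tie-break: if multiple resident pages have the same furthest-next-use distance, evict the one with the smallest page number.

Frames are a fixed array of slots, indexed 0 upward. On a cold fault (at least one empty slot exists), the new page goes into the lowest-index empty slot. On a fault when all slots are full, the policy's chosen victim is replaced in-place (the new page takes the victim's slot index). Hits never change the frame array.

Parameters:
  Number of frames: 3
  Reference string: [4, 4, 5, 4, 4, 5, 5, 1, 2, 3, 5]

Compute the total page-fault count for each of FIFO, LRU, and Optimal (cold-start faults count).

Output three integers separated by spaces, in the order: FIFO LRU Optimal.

Answer: 6 6 5

Derivation:
--- FIFO ---
  step 0: ref 4 -> FAULT, frames=[4,-,-] (faults so far: 1)
  step 1: ref 4 -> HIT, frames=[4,-,-] (faults so far: 1)
  step 2: ref 5 -> FAULT, frames=[4,5,-] (faults so far: 2)
  step 3: ref 4 -> HIT, frames=[4,5,-] (faults so far: 2)
  step 4: ref 4 -> HIT, frames=[4,5,-] (faults so far: 2)
  step 5: ref 5 -> HIT, frames=[4,5,-] (faults so far: 2)
  step 6: ref 5 -> HIT, frames=[4,5,-] (faults so far: 2)
  step 7: ref 1 -> FAULT, frames=[4,5,1] (faults so far: 3)
  step 8: ref 2 -> FAULT, evict 4, frames=[2,5,1] (faults so far: 4)
  step 9: ref 3 -> FAULT, evict 5, frames=[2,3,1] (faults so far: 5)
  step 10: ref 5 -> FAULT, evict 1, frames=[2,3,5] (faults so far: 6)
  FIFO total faults: 6
--- LRU ---
  step 0: ref 4 -> FAULT, frames=[4,-,-] (faults so far: 1)
  step 1: ref 4 -> HIT, frames=[4,-,-] (faults so far: 1)
  step 2: ref 5 -> FAULT, frames=[4,5,-] (faults so far: 2)
  step 3: ref 4 -> HIT, frames=[4,5,-] (faults so far: 2)
  step 4: ref 4 -> HIT, frames=[4,5,-] (faults so far: 2)
  step 5: ref 5 -> HIT, frames=[4,5,-] (faults so far: 2)
  step 6: ref 5 -> HIT, frames=[4,5,-] (faults so far: 2)
  step 7: ref 1 -> FAULT, frames=[4,5,1] (faults so far: 3)
  step 8: ref 2 -> FAULT, evict 4, frames=[2,5,1] (faults so far: 4)
  step 9: ref 3 -> FAULT, evict 5, frames=[2,3,1] (faults so far: 5)
  step 10: ref 5 -> FAULT, evict 1, frames=[2,3,5] (faults so far: 6)
  LRU total faults: 6
--- Optimal ---
  step 0: ref 4 -> FAULT, frames=[4,-,-] (faults so far: 1)
  step 1: ref 4 -> HIT, frames=[4,-,-] (faults so far: 1)
  step 2: ref 5 -> FAULT, frames=[4,5,-] (faults so far: 2)
  step 3: ref 4 -> HIT, frames=[4,5,-] (faults so far: 2)
  step 4: ref 4 -> HIT, frames=[4,5,-] (faults so far: 2)
  step 5: ref 5 -> HIT, frames=[4,5,-] (faults so far: 2)
  step 6: ref 5 -> HIT, frames=[4,5,-] (faults so far: 2)
  step 7: ref 1 -> FAULT, frames=[4,5,1] (faults so far: 3)
  step 8: ref 2 -> FAULT, evict 1, frames=[4,5,2] (faults so far: 4)
  step 9: ref 3 -> FAULT, evict 2, frames=[4,5,3] (faults so far: 5)
  step 10: ref 5 -> HIT, frames=[4,5,3] (faults so far: 5)
  Optimal total faults: 5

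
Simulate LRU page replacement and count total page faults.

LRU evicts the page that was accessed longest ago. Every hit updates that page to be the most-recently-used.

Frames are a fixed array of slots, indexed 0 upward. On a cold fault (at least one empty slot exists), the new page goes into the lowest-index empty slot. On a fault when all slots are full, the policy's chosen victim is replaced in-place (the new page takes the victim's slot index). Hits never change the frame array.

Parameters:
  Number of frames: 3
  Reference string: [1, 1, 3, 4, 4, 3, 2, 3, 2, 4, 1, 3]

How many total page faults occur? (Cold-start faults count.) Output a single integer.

Answer: 6

Derivation:
Step 0: ref 1 → FAULT, frames=[1,-,-]
Step 1: ref 1 → HIT, frames=[1,-,-]
Step 2: ref 3 → FAULT, frames=[1,3,-]
Step 3: ref 4 → FAULT, frames=[1,3,4]
Step 4: ref 4 → HIT, frames=[1,3,4]
Step 5: ref 3 → HIT, frames=[1,3,4]
Step 6: ref 2 → FAULT (evict 1), frames=[2,3,4]
Step 7: ref 3 → HIT, frames=[2,3,4]
Step 8: ref 2 → HIT, frames=[2,3,4]
Step 9: ref 4 → HIT, frames=[2,3,4]
Step 10: ref 1 → FAULT (evict 3), frames=[2,1,4]
Step 11: ref 3 → FAULT (evict 2), frames=[3,1,4]
Total faults: 6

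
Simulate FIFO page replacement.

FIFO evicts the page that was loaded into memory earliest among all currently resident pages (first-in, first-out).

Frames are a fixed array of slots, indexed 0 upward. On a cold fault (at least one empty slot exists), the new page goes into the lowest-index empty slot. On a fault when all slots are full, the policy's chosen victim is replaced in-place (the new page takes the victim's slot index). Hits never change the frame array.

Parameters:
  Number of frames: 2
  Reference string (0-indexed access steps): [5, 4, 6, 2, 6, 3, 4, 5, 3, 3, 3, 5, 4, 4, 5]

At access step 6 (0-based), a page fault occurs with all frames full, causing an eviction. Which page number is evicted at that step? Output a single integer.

Answer: 2

Derivation:
Step 0: ref 5 -> FAULT, frames=[5,-]
Step 1: ref 4 -> FAULT, frames=[5,4]
Step 2: ref 6 -> FAULT, evict 5, frames=[6,4]
Step 3: ref 2 -> FAULT, evict 4, frames=[6,2]
Step 4: ref 6 -> HIT, frames=[6,2]
Step 5: ref 3 -> FAULT, evict 6, frames=[3,2]
Step 6: ref 4 -> FAULT, evict 2, frames=[3,4]
At step 6: evicted page 2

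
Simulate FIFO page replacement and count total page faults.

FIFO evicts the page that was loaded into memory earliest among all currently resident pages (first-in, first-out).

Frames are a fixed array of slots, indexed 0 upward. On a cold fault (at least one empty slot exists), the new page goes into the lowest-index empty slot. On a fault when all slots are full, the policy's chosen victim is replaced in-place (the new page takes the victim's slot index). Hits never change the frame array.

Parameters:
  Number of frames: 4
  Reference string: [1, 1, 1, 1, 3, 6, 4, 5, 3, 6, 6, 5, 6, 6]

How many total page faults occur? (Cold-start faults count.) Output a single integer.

Step 0: ref 1 → FAULT, frames=[1,-,-,-]
Step 1: ref 1 → HIT, frames=[1,-,-,-]
Step 2: ref 1 → HIT, frames=[1,-,-,-]
Step 3: ref 1 → HIT, frames=[1,-,-,-]
Step 4: ref 3 → FAULT, frames=[1,3,-,-]
Step 5: ref 6 → FAULT, frames=[1,3,6,-]
Step 6: ref 4 → FAULT, frames=[1,3,6,4]
Step 7: ref 5 → FAULT (evict 1), frames=[5,3,6,4]
Step 8: ref 3 → HIT, frames=[5,3,6,4]
Step 9: ref 6 → HIT, frames=[5,3,6,4]
Step 10: ref 6 → HIT, frames=[5,3,6,4]
Step 11: ref 5 → HIT, frames=[5,3,6,4]
Step 12: ref 6 → HIT, frames=[5,3,6,4]
Step 13: ref 6 → HIT, frames=[5,3,6,4]
Total faults: 5

Answer: 5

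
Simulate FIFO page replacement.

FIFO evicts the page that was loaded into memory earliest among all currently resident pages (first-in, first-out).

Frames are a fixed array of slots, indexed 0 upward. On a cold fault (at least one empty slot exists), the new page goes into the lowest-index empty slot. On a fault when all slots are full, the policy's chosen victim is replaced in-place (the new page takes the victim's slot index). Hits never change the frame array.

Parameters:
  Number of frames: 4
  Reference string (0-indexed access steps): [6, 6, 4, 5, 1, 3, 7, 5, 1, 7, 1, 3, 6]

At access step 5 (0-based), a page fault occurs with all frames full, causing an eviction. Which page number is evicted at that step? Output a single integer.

Step 0: ref 6 -> FAULT, frames=[6,-,-,-]
Step 1: ref 6 -> HIT, frames=[6,-,-,-]
Step 2: ref 4 -> FAULT, frames=[6,4,-,-]
Step 3: ref 5 -> FAULT, frames=[6,4,5,-]
Step 4: ref 1 -> FAULT, frames=[6,4,5,1]
Step 5: ref 3 -> FAULT, evict 6, frames=[3,4,5,1]
At step 5: evicted page 6

Answer: 6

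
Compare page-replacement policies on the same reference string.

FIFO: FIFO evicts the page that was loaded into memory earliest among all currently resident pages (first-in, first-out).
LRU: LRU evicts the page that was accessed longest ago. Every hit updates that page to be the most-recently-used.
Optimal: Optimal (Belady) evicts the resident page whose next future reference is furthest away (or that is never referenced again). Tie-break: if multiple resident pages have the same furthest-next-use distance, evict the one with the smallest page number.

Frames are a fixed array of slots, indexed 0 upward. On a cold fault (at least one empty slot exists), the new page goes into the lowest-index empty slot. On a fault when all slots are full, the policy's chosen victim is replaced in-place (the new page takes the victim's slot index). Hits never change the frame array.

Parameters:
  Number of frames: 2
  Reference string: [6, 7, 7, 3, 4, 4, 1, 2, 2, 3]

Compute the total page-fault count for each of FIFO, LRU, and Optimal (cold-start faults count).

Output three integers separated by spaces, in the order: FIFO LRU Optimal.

Answer: 7 7 6

Derivation:
--- FIFO ---
  step 0: ref 6 -> FAULT, frames=[6,-] (faults so far: 1)
  step 1: ref 7 -> FAULT, frames=[6,7] (faults so far: 2)
  step 2: ref 7 -> HIT, frames=[6,7] (faults so far: 2)
  step 3: ref 3 -> FAULT, evict 6, frames=[3,7] (faults so far: 3)
  step 4: ref 4 -> FAULT, evict 7, frames=[3,4] (faults so far: 4)
  step 5: ref 4 -> HIT, frames=[3,4] (faults so far: 4)
  step 6: ref 1 -> FAULT, evict 3, frames=[1,4] (faults so far: 5)
  step 7: ref 2 -> FAULT, evict 4, frames=[1,2] (faults so far: 6)
  step 8: ref 2 -> HIT, frames=[1,2] (faults so far: 6)
  step 9: ref 3 -> FAULT, evict 1, frames=[3,2] (faults so far: 7)
  FIFO total faults: 7
--- LRU ---
  step 0: ref 6 -> FAULT, frames=[6,-] (faults so far: 1)
  step 1: ref 7 -> FAULT, frames=[6,7] (faults so far: 2)
  step 2: ref 7 -> HIT, frames=[6,7] (faults so far: 2)
  step 3: ref 3 -> FAULT, evict 6, frames=[3,7] (faults so far: 3)
  step 4: ref 4 -> FAULT, evict 7, frames=[3,4] (faults so far: 4)
  step 5: ref 4 -> HIT, frames=[3,4] (faults so far: 4)
  step 6: ref 1 -> FAULT, evict 3, frames=[1,4] (faults so far: 5)
  step 7: ref 2 -> FAULT, evict 4, frames=[1,2] (faults so far: 6)
  step 8: ref 2 -> HIT, frames=[1,2] (faults so far: 6)
  step 9: ref 3 -> FAULT, evict 1, frames=[3,2] (faults so far: 7)
  LRU total faults: 7
--- Optimal ---
  step 0: ref 6 -> FAULT, frames=[6,-] (faults so far: 1)
  step 1: ref 7 -> FAULT, frames=[6,7] (faults so far: 2)
  step 2: ref 7 -> HIT, frames=[6,7] (faults so far: 2)
  step 3: ref 3 -> FAULT, evict 6, frames=[3,7] (faults so far: 3)
  step 4: ref 4 -> FAULT, evict 7, frames=[3,4] (faults so far: 4)
  step 5: ref 4 -> HIT, frames=[3,4] (faults so far: 4)
  step 6: ref 1 -> FAULT, evict 4, frames=[3,1] (faults so far: 5)
  step 7: ref 2 -> FAULT, evict 1, frames=[3,2] (faults so far: 6)
  step 8: ref 2 -> HIT, frames=[3,2] (faults so far: 6)
  step 9: ref 3 -> HIT, frames=[3,2] (faults so far: 6)
  Optimal total faults: 6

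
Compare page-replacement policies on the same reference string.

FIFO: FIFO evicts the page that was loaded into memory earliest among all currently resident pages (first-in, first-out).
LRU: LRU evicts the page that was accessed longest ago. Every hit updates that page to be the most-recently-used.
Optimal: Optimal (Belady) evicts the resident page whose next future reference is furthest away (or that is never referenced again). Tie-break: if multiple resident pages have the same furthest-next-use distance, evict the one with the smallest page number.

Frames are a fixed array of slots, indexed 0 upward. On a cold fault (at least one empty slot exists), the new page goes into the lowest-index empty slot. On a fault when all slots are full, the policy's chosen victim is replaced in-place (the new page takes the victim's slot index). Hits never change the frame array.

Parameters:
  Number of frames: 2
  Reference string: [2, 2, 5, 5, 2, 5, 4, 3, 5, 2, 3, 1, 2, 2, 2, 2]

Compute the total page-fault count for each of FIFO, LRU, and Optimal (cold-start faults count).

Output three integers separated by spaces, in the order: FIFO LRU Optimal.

--- FIFO ---
  step 0: ref 2 -> FAULT, frames=[2,-] (faults so far: 1)
  step 1: ref 2 -> HIT, frames=[2,-] (faults so far: 1)
  step 2: ref 5 -> FAULT, frames=[2,5] (faults so far: 2)
  step 3: ref 5 -> HIT, frames=[2,5] (faults so far: 2)
  step 4: ref 2 -> HIT, frames=[2,5] (faults so far: 2)
  step 5: ref 5 -> HIT, frames=[2,5] (faults so far: 2)
  step 6: ref 4 -> FAULT, evict 2, frames=[4,5] (faults so far: 3)
  step 7: ref 3 -> FAULT, evict 5, frames=[4,3] (faults so far: 4)
  step 8: ref 5 -> FAULT, evict 4, frames=[5,3] (faults so far: 5)
  step 9: ref 2 -> FAULT, evict 3, frames=[5,2] (faults so far: 6)
  step 10: ref 3 -> FAULT, evict 5, frames=[3,2] (faults so far: 7)
  step 11: ref 1 -> FAULT, evict 2, frames=[3,1] (faults so far: 8)
  step 12: ref 2 -> FAULT, evict 3, frames=[2,1] (faults so far: 9)
  step 13: ref 2 -> HIT, frames=[2,1] (faults so far: 9)
  step 14: ref 2 -> HIT, frames=[2,1] (faults so far: 9)
  step 15: ref 2 -> HIT, frames=[2,1] (faults so far: 9)
  FIFO total faults: 9
--- LRU ---
  step 0: ref 2 -> FAULT, frames=[2,-] (faults so far: 1)
  step 1: ref 2 -> HIT, frames=[2,-] (faults so far: 1)
  step 2: ref 5 -> FAULT, frames=[2,5] (faults so far: 2)
  step 3: ref 5 -> HIT, frames=[2,5] (faults so far: 2)
  step 4: ref 2 -> HIT, frames=[2,5] (faults so far: 2)
  step 5: ref 5 -> HIT, frames=[2,5] (faults so far: 2)
  step 6: ref 4 -> FAULT, evict 2, frames=[4,5] (faults so far: 3)
  step 7: ref 3 -> FAULT, evict 5, frames=[4,3] (faults so far: 4)
  step 8: ref 5 -> FAULT, evict 4, frames=[5,3] (faults so far: 5)
  step 9: ref 2 -> FAULT, evict 3, frames=[5,2] (faults so far: 6)
  step 10: ref 3 -> FAULT, evict 5, frames=[3,2] (faults so far: 7)
  step 11: ref 1 -> FAULT, evict 2, frames=[3,1] (faults so far: 8)
  step 12: ref 2 -> FAULT, evict 3, frames=[2,1] (faults so far: 9)
  step 13: ref 2 -> HIT, frames=[2,1] (faults so far: 9)
  step 14: ref 2 -> HIT, frames=[2,1] (faults so far: 9)
  step 15: ref 2 -> HIT, frames=[2,1] (faults so far: 9)
  LRU total faults: 9
--- Optimal ---
  step 0: ref 2 -> FAULT, frames=[2,-] (faults so far: 1)
  step 1: ref 2 -> HIT, frames=[2,-] (faults so far: 1)
  step 2: ref 5 -> FAULT, frames=[2,5] (faults so far: 2)
  step 3: ref 5 -> HIT, frames=[2,5] (faults so far: 2)
  step 4: ref 2 -> HIT, frames=[2,5] (faults so far: 2)
  step 5: ref 5 -> HIT, frames=[2,5] (faults so far: 2)
  step 6: ref 4 -> FAULT, evict 2, frames=[4,5] (faults so far: 3)
  step 7: ref 3 -> FAULT, evict 4, frames=[3,5] (faults so far: 4)
  step 8: ref 5 -> HIT, frames=[3,5] (faults so far: 4)
  step 9: ref 2 -> FAULT, evict 5, frames=[3,2] (faults so far: 5)
  step 10: ref 3 -> HIT, frames=[3,2] (faults so far: 5)
  step 11: ref 1 -> FAULT, evict 3, frames=[1,2] (faults so far: 6)
  step 12: ref 2 -> HIT, frames=[1,2] (faults so far: 6)
  step 13: ref 2 -> HIT, frames=[1,2] (faults so far: 6)
  step 14: ref 2 -> HIT, frames=[1,2] (faults so far: 6)
  step 15: ref 2 -> HIT, frames=[1,2] (faults so far: 6)
  Optimal total faults: 6

Answer: 9 9 6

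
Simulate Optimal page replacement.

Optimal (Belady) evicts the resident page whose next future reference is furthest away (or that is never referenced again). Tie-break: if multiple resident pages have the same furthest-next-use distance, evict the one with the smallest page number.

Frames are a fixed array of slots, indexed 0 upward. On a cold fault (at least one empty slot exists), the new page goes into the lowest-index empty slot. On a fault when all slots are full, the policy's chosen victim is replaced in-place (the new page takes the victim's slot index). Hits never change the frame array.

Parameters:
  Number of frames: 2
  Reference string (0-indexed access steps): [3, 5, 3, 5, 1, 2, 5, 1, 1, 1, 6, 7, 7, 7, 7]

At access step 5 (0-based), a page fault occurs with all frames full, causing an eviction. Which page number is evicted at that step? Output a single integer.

Step 0: ref 3 -> FAULT, frames=[3,-]
Step 1: ref 5 -> FAULT, frames=[3,5]
Step 2: ref 3 -> HIT, frames=[3,5]
Step 3: ref 5 -> HIT, frames=[3,5]
Step 4: ref 1 -> FAULT, evict 3, frames=[1,5]
Step 5: ref 2 -> FAULT, evict 1, frames=[2,5]
At step 5: evicted page 1

Answer: 1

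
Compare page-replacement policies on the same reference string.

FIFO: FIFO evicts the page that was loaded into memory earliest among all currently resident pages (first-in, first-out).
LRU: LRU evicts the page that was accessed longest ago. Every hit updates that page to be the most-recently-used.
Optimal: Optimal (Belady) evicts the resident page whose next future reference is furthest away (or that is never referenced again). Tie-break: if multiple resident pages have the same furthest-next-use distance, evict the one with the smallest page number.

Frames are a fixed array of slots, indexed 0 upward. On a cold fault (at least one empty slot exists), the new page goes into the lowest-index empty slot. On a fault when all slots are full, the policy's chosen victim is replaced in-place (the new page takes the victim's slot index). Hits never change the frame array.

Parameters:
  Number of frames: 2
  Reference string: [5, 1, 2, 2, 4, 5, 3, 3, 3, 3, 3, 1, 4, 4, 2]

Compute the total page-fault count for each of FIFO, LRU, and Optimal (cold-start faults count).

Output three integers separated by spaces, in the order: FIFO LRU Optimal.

--- FIFO ---
  step 0: ref 5 -> FAULT, frames=[5,-] (faults so far: 1)
  step 1: ref 1 -> FAULT, frames=[5,1] (faults so far: 2)
  step 2: ref 2 -> FAULT, evict 5, frames=[2,1] (faults so far: 3)
  step 3: ref 2 -> HIT, frames=[2,1] (faults so far: 3)
  step 4: ref 4 -> FAULT, evict 1, frames=[2,4] (faults so far: 4)
  step 5: ref 5 -> FAULT, evict 2, frames=[5,4] (faults so far: 5)
  step 6: ref 3 -> FAULT, evict 4, frames=[5,3] (faults so far: 6)
  step 7: ref 3 -> HIT, frames=[5,3] (faults so far: 6)
  step 8: ref 3 -> HIT, frames=[5,3] (faults so far: 6)
  step 9: ref 3 -> HIT, frames=[5,3] (faults so far: 6)
  step 10: ref 3 -> HIT, frames=[5,3] (faults so far: 6)
  step 11: ref 1 -> FAULT, evict 5, frames=[1,3] (faults so far: 7)
  step 12: ref 4 -> FAULT, evict 3, frames=[1,4] (faults so far: 8)
  step 13: ref 4 -> HIT, frames=[1,4] (faults so far: 8)
  step 14: ref 2 -> FAULT, evict 1, frames=[2,4] (faults so far: 9)
  FIFO total faults: 9
--- LRU ---
  step 0: ref 5 -> FAULT, frames=[5,-] (faults so far: 1)
  step 1: ref 1 -> FAULT, frames=[5,1] (faults so far: 2)
  step 2: ref 2 -> FAULT, evict 5, frames=[2,1] (faults so far: 3)
  step 3: ref 2 -> HIT, frames=[2,1] (faults so far: 3)
  step 4: ref 4 -> FAULT, evict 1, frames=[2,4] (faults so far: 4)
  step 5: ref 5 -> FAULT, evict 2, frames=[5,4] (faults so far: 5)
  step 6: ref 3 -> FAULT, evict 4, frames=[5,3] (faults so far: 6)
  step 7: ref 3 -> HIT, frames=[5,3] (faults so far: 6)
  step 8: ref 3 -> HIT, frames=[5,3] (faults so far: 6)
  step 9: ref 3 -> HIT, frames=[5,3] (faults so far: 6)
  step 10: ref 3 -> HIT, frames=[5,3] (faults so far: 6)
  step 11: ref 1 -> FAULT, evict 5, frames=[1,3] (faults so far: 7)
  step 12: ref 4 -> FAULT, evict 3, frames=[1,4] (faults so far: 8)
  step 13: ref 4 -> HIT, frames=[1,4] (faults so far: 8)
  step 14: ref 2 -> FAULT, evict 1, frames=[2,4] (faults so far: 9)
  LRU total faults: 9
--- Optimal ---
  step 0: ref 5 -> FAULT, frames=[5,-] (faults so far: 1)
  step 1: ref 1 -> FAULT, frames=[5,1] (faults so far: 2)
  step 2: ref 2 -> FAULT, evict 1, frames=[5,2] (faults so far: 3)
  step 3: ref 2 -> HIT, frames=[5,2] (faults so far: 3)
  step 4: ref 4 -> FAULT, evict 2, frames=[5,4] (faults so far: 4)
  step 5: ref 5 -> HIT, frames=[5,4] (faults so far: 4)
  step 6: ref 3 -> FAULT, evict 5, frames=[3,4] (faults so far: 5)
  step 7: ref 3 -> HIT, frames=[3,4] (faults so far: 5)
  step 8: ref 3 -> HIT, frames=[3,4] (faults so far: 5)
  step 9: ref 3 -> HIT, frames=[3,4] (faults so far: 5)
  step 10: ref 3 -> HIT, frames=[3,4] (faults so far: 5)
  step 11: ref 1 -> FAULT, evict 3, frames=[1,4] (faults so far: 6)
  step 12: ref 4 -> HIT, frames=[1,4] (faults so far: 6)
  step 13: ref 4 -> HIT, frames=[1,4] (faults so far: 6)
  step 14: ref 2 -> FAULT, evict 1, frames=[2,4] (faults so far: 7)
  Optimal total faults: 7

Answer: 9 9 7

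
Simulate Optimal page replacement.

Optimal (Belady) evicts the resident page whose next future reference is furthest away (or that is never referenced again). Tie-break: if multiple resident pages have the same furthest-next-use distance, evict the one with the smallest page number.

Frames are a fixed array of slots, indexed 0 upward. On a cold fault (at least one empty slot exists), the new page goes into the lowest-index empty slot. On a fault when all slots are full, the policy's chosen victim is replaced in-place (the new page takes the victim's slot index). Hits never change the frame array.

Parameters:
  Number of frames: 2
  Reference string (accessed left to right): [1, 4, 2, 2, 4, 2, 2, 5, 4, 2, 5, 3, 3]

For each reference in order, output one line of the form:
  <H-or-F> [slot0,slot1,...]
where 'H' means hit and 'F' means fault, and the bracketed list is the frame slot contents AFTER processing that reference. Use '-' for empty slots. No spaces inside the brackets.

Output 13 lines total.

F [1,-]
F [1,4]
F [2,4]
H [2,4]
H [2,4]
H [2,4]
H [2,4]
F [5,4]
H [5,4]
F [5,2]
H [5,2]
F [5,3]
H [5,3]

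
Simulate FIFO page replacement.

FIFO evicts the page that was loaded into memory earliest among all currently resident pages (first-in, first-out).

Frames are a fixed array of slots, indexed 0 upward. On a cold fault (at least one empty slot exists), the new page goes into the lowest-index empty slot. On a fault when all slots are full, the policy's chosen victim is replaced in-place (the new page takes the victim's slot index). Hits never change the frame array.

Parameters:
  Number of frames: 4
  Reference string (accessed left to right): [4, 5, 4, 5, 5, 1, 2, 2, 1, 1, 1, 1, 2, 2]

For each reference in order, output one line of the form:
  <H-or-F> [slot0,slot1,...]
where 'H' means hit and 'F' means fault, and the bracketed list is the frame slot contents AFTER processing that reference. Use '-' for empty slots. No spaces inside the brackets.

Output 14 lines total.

F [4,-,-,-]
F [4,5,-,-]
H [4,5,-,-]
H [4,5,-,-]
H [4,5,-,-]
F [4,5,1,-]
F [4,5,1,2]
H [4,5,1,2]
H [4,5,1,2]
H [4,5,1,2]
H [4,5,1,2]
H [4,5,1,2]
H [4,5,1,2]
H [4,5,1,2]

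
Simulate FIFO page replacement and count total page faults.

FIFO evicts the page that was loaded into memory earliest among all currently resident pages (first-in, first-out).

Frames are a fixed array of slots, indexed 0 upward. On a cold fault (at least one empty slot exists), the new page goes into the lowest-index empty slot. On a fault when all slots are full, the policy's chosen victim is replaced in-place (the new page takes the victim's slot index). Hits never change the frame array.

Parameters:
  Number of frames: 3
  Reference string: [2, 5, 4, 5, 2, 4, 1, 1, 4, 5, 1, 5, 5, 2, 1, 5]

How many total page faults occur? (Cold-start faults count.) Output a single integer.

Step 0: ref 2 → FAULT, frames=[2,-,-]
Step 1: ref 5 → FAULT, frames=[2,5,-]
Step 2: ref 4 → FAULT, frames=[2,5,4]
Step 3: ref 5 → HIT, frames=[2,5,4]
Step 4: ref 2 → HIT, frames=[2,5,4]
Step 5: ref 4 → HIT, frames=[2,5,4]
Step 6: ref 1 → FAULT (evict 2), frames=[1,5,4]
Step 7: ref 1 → HIT, frames=[1,5,4]
Step 8: ref 4 → HIT, frames=[1,5,4]
Step 9: ref 5 → HIT, frames=[1,5,4]
Step 10: ref 1 → HIT, frames=[1,5,4]
Step 11: ref 5 → HIT, frames=[1,5,4]
Step 12: ref 5 → HIT, frames=[1,5,4]
Step 13: ref 2 → FAULT (evict 5), frames=[1,2,4]
Step 14: ref 1 → HIT, frames=[1,2,4]
Step 15: ref 5 → FAULT (evict 4), frames=[1,2,5]
Total faults: 6

Answer: 6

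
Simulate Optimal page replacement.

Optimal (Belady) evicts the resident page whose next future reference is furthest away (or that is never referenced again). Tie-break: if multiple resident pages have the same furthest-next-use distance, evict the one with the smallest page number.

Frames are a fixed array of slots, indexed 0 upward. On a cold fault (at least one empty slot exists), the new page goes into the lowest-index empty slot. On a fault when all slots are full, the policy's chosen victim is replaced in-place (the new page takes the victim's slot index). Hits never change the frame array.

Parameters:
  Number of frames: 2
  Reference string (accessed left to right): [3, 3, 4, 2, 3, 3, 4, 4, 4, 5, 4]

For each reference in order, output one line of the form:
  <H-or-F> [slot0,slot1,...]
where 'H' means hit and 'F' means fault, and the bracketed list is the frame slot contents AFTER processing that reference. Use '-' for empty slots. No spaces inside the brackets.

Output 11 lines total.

F [3,-]
H [3,-]
F [3,4]
F [3,2]
H [3,2]
H [3,2]
F [3,4]
H [3,4]
H [3,4]
F [5,4]
H [5,4]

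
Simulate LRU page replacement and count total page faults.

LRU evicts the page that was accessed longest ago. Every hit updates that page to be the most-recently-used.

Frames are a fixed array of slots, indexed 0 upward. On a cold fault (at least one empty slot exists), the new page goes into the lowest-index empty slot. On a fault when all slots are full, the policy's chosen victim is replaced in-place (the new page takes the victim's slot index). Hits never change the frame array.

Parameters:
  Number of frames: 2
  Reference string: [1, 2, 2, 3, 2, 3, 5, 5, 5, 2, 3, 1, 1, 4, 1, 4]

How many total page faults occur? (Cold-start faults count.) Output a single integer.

Answer: 8

Derivation:
Step 0: ref 1 → FAULT, frames=[1,-]
Step 1: ref 2 → FAULT, frames=[1,2]
Step 2: ref 2 → HIT, frames=[1,2]
Step 3: ref 3 → FAULT (evict 1), frames=[3,2]
Step 4: ref 2 → HIT, frames=[3,2]
Step 5: ref 3 → HIT, frames=[3,2]
Step 6: ref 5 → FAULT (evict 2), frames=[3,5]
Step 7: ref 5 → HIT, frames=[3,5]
Step 8: ref 5 → HIT, frames=[3,5]
Step 9: ref 2 → FAULT (evict 3), frames=[2,5]
Step 10: ref 3 → FAULT (evict 5), frames=[2,3]
Step 11: ref 1 → FAULT (evict 2), frames=[1,3]
Step 12: ref 1 → HIT, frames=[1,3]
Step 13: ref 4 → FAULT (evict 3), frames=[1,4]
Step 14: ref 1 → HIT, frames=[1,4]
Step 15: ref 4 → HIT, frames=[1,4]
Total faults: 8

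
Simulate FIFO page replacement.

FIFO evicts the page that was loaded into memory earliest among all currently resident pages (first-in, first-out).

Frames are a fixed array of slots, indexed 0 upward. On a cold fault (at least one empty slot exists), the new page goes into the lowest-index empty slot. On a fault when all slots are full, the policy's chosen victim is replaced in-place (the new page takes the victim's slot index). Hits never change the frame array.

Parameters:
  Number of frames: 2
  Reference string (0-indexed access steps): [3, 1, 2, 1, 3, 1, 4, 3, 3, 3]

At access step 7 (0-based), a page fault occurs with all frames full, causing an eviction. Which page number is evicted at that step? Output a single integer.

Answer: 1

Derivation:
Step 0: ref 3 -> FAULT, frames=[3,-]
Step 1: ref 1 -> FAULT, frames=[3,1]
Step 2: ref 2 -> FAULT, evict 3, frames=[2,1]
Step 3: ref 1 -> HIT, frames=[2,1]
Step 4: ref 3 -> FAULT, evict 1, frames=[2,3]
Step 5: ref 1 -> FAULT, evict 2, frames=[1,3]
Step 6: ref 4 -> FAULT, evict 3, frames=[1,4]
Step 7: ref 3 -> FAULT, evict 1, frames=[3,4]
At step 7: evicted page 1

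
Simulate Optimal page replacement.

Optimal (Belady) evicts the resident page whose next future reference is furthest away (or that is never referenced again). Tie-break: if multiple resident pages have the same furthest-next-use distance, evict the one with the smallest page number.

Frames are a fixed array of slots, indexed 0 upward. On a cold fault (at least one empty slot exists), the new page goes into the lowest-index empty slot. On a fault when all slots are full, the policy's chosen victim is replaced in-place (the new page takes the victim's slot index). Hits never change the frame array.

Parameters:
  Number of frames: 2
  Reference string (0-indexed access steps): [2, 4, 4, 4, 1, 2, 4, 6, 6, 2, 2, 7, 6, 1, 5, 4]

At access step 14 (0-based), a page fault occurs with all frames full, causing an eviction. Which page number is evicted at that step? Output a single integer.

Answer: 1

Derivation:
Step 0: ref 2 -> FAULT, frames=[2,-]
Step 1: ref 4 -> FAULT, frames=[2,4]
Step 2: ref 4 -> HIT, frames=[2,4]
Step 3: ref 4 -> HIT, frames=[2,4]
Step 4: ref 1 -> FAULT, evict 4, frames=[2,1]
Step 5: ref 2 -> HIT, frames=[2,1]
Step 6: ref 4 -> FAULT, evict 1, frames=[2,4]
Step 7: ref 6 -> FAULT, evict 4, frames=[2,6]
Step 8: ref 6 -> HIT, frames=[2,6]
Step 9: ref 2 -> HIT, frames=[2,6]
Step 10: ref 2 -> HIT, frames=[2,6]
Step 11: ref 7 -> FAULT, evict 2, frames=[7,6]
Step 12: ref 6 -> HIT, frames=[7,6]
Step 13: ref 1 -> FAULT, evict 6, frames=[7,1]
Step 14: ref 5 -> FAULT, evict 1, frames=[7,5]
At step 14: evicted page 1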